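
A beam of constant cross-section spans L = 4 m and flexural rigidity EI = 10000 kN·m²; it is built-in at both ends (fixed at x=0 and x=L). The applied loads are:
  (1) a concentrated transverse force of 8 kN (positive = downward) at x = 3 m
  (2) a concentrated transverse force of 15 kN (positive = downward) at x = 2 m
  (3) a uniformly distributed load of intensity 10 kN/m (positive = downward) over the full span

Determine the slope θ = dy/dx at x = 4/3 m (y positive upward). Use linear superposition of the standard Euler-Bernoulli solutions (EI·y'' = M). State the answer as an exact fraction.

θ(4/3) = -331/405000 rad

Load 1 — point force P=8 kN at a=3 m (b=L-a=1):
  θ_1 = -Pb²x(2aL-(3a+b)x)/(2L³EI)  [x≤a] = -8·1²·(4/3)·(2·3·4-(3·3+1)·(4/3))/(2·4³·10000) = -1/11250 rad
Load 2 — point force P=15 kN at a=2 m (b=L-a=2):
  θ_2 = -Pb²x(2aL-(3a+b)x)/(2L³EI)  [x≤a] = -15·2²·(4/3)·(2·2·4-(3·2+2)·(4/3))/(2·4³·10000) = -1/3000 rad
Load 3 — uniform load w=10 kN/m over full span:
  θ_3 = -wx(L-x)(L-2x)/(12EI) = -10·(4/3)·(4-(4/3))·(4-2·(4/3))/(12·10000) = -4/10125 rad
Superposition: θ = Σ θ_i = -331/405000 rad ≈ -0.000817 rad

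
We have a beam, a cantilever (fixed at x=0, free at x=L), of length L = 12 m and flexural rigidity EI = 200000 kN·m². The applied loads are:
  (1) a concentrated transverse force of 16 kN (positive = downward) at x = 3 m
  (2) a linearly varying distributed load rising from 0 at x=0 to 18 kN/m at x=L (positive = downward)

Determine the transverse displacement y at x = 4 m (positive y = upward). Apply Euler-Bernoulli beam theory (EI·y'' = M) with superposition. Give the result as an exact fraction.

Load 1 — point force P=16 kN at a=3 m (b=L-a=9):
  y_1 = -Pa²(3x-a)/(6EI)  [x>a] = -16·3²·(3·4-3)/(6·200000) = -27/25000 m
Load 2 — triangular load w₀=18 kN/m (0→w₀ over full span):
  y_2 = (w₀Lx³/12-w₀L²x²/6-w₀x⁵/(120L))/EI = (18·12·4³/12-18·12²·4²/6-18·4⁵/(120·12))/200000 = -451/15625 m
Superposition: y = Σ y_i = -3743/125000 m ≈ -0.029944 m

y(4) = -3743/125000 m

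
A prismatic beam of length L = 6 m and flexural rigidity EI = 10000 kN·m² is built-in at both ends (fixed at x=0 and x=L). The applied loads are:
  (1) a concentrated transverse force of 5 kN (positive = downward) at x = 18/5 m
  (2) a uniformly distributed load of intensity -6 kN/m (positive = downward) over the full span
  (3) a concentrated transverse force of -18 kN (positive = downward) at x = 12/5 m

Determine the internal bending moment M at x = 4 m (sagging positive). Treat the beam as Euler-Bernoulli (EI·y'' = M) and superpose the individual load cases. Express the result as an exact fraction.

Load 1 — point force P=5 kN at a=18/5 m (b=L-a=12/5):
  M_1 = Pa²(a+3b)(L-x)/L³ - Pa²b/L²  [x>a] = 5·(18/5)²·((18/5)+3·(12/5))·(6-4)/6³ - 5·(18/5)²·(12/5)/6² = 54/25 kN·m
Load 2 — uniform load w=-6 kN/m over full span:
  M_2 = wLx/2 - wL²/12 - wx²/2 = (-6)·6·4/2 - (-6)·6²/12 - (-6)·4²/2 = -6 kN·m
Load 3 — point force P=-18 kN at a=12/5 m (b=L-a=18/5):
  M_3 = Pa²(a+3b)(L-x)/L³ - Pa²b/L²  [x>a] = (-18)·(12/5)²·((12/5)+3·(18/5))·(6-4)/6³ - (-18)·(12/5)²·(18/5)/6² = -288/125 kN·m
Superposition: M = Σ M_i = -768/125 kN·m ≈ -6.144000 kN·m

M(4) = -768/125 kN·m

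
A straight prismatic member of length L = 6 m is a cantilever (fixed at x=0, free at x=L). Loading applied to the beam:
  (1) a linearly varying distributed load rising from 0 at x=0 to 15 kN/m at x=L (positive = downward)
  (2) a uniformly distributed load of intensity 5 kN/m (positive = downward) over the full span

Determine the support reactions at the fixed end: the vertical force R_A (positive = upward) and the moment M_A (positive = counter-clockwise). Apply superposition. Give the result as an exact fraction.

Load 1 — triangular load w₀=15 kN/m (0→w₀ over full span):
  R_A = w₀L/2 = 15·6/2 = 45 kN
  M_A = w₀L²/3 = 15·6²/3 = 180 kN·m
Load 2 — uniform load w=5 kN/m over full span:
  R_A = wL = 5·6 = 30 kN
  M_A = wL²/2 = 5·6²/2 = 90 kN·m
Superposition: R_A = 75 kN, M_A = 270 kN·m

R_A = 75 kN, M_A = 270 kN·m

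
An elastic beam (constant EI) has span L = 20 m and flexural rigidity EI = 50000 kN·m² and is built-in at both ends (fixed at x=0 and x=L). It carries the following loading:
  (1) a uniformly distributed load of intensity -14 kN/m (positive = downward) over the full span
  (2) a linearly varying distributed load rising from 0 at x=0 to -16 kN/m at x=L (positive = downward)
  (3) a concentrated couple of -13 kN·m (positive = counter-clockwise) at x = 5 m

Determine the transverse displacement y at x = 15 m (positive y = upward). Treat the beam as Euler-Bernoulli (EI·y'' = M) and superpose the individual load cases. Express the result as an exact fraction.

y(15) = 13589/128000 m

Load 1 — uniform load w=-14 kN/m over full span:
  y_1 = -wx²(L-x)²/(24EI) = -(-14)·15²·(20-15)²/(24·50000) = 21/320 m
Load 2 — triangular load w₀=-16 kN/m (0→w₀ over full span):
  y_2 = -w₀x²(L-x)²(x+2L)/(120LEI) = -(-16)·15²·(20-15)²·(15+2·20)/(120·20·50000) = 33/800 m
Load 3 — applied couple M₀=-13 kN·m at a=5 m (b=L-a=15):
  y_3 = (R_Ax³/6 - M_Ax²/2 - M₀(x-a)²/2)/EI  [x>a] with R_A=-117/160, M_A=39/16 = ((-117/160)·15³/6 - (39/16)·15²/2 - (-13)·(15-5)²/2)/50000 = -91/128000 m
Superposition: y = Σ y_i = 13589/128000 m ≈ 0.106164 m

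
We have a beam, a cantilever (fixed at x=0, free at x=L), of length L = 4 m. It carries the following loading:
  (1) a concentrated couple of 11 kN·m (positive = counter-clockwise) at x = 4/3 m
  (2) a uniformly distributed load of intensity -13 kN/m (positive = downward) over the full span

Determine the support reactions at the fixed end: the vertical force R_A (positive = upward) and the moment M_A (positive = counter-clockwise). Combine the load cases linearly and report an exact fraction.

R_A = -52 kN, M_A = -115 kN·m

Load 1 — applied couple M₀=11 kN·m at a=4/3 m (b=L-a=8/3):
  R_A = 0 kN
  M_A = -M₀ = -11 kN·m
Load 2 — uniform load w=-13 kN/m over full span:
  R_A = wL = (-13)·4 = -52 kN
  M_A = wL²/2 = (-13)·4²/2 = -104 kN·m
Superposition: R_A = -52 kN, M_A = -115 kN·m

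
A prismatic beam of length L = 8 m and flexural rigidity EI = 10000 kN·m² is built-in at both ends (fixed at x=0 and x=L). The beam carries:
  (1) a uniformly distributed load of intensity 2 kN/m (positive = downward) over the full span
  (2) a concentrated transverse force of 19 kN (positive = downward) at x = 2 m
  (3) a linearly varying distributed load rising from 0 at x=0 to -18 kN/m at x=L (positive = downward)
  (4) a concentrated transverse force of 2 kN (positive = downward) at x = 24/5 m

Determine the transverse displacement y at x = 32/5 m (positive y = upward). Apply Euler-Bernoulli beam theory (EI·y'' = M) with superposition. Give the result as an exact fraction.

Load 1 — uniform load w=2 kN/m over full span:
  y_1 = -wx²(L-x)²/(24EI) = -2·(32/5)²·(8-(32/5))²/(24·10000) = -1024/1171875 m
Load 2 — point force P=19 kN at a=2 m (b=L-a=6):
  y_2 = -Pa²(L-x)²(3bL-(3b+a)(L-x))/(6L³EI)  [x>a] = -19·2²·(8-(32/5))²·(3·6·8-(3·6+2)·(8-(32/5)))/(6·8³·10000) = -133/187500 m
Load 3 — triangular load w₀=-18 kN/m (0→w₀ over full span):
  y_3 = -w₀x²(L-x)²(x+2L)/(120LEI) = -(-18)·(32/5)²·(8-(32/5))²·((32/5)+2·8)/(120·8·10000) = 43008/9765625 m
Load 4 — point force P=2 kN at a=24/5 m (b=L-a=16/5):
  y_4 = -Pa²(L-x)²(3bL-(3b+a)(L-x))/(6L³EI)  [x>a] = -2·(24/5)²·(8-(32/5))²·(3·(16/5)·8-(3·(16/5)+(24/5))·(8-(32/5)))/(6·8³·10000) = -2016/9765625 m
Superposition: y = Σ y_i = 306379/117187500 m ≈ 0.002614 m

y(32/5) = 306379/117187500 m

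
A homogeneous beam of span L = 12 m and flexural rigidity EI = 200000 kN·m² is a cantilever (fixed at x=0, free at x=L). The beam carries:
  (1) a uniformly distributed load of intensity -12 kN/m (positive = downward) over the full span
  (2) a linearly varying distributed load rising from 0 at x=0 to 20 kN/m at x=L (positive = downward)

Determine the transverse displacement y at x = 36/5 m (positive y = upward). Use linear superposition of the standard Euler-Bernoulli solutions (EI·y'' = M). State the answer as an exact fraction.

y(36/5) = -141912/9765625 m

Load 1 — uniform load w=-12 kN/m over full span:
  y_1 = -wx²(x²-4Lx+6L²)/(24EI) = -(-12)·(36/5)²·((36/5)²-4·12·(36/5)+6·12²)/(24·200000) = 144342/1953125 m
Load 2 — triangular load w₀=20 kN/m (0→w₀ over full span):
  y_2 = (w₀Lx³/12-w₀L²x²/6-w₀x⁵/(120L))/EI = (20·12·(36/5)³/12-20·12²·(36/5)²/6-20·(36/5)⁵/(120·12))/200000 = -863622/9765625 m
Superposition: y = Σ y_i = -141912/9765625 m ≈ -0.014532 m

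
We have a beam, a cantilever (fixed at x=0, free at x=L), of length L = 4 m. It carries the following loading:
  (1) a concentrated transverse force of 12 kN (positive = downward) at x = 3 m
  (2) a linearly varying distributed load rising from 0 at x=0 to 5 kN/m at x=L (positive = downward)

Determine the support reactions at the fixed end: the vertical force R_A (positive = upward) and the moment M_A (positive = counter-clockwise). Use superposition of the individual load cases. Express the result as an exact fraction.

R_A = 22 kN, M_A = 188/3 kN·m

Load 1 — point force P=12 kN at a=3 m (b=L-a=1):
  R_A = P = 12 kN
  M_A = Pa = 12·3 = 36 kN·m
Load 2 — triangular load w₀=5 kN/m (0→w₀ over full span):
  R_A = w₀L/2 = 5·4/2 = 10 kN
  M_A = w₀L²/3 = 5·4²/3 = 80/3 kN·m
Superposition: R_A = 22 kN, M_A = 188/3 kN·m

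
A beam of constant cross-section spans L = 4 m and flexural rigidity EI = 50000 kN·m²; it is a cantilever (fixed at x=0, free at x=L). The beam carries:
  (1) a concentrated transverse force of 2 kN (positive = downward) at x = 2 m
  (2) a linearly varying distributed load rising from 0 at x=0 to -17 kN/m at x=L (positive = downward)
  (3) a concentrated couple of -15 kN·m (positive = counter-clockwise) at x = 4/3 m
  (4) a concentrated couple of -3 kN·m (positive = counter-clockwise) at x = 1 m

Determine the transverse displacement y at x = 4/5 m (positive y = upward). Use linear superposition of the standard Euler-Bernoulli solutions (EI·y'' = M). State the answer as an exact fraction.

y(4/5) = 18803/48828125 m

Load 1 — point force P=2 kN at a=2 m (b=L-a=2):
  y_1 = -Px²(3a-x)/(6EI)  [x≤a] = -2·(4/5)²·(3·2-(4/5))/(6·50000) = -26/1171875 m
Load 2 — triangular load w₀=-17 kN/m (0→w₀ over full span):
  y_2 = (w₀Lx³/12-w₀L²x²/6-w₀x⁵/(120L))/EI = ((-17)·4·(4/5)³/12-(-17)·4²·(4/5)²/6-(-17)·(4/5)⁵/(120·4))/50000 = 76534/146484375 m
Load 3 — applied couple M₀=-15 kN·m at a=4/3 m (b=L-a=8/3):
  y_3 = M₀x²/(2EI)  [x≤a] = (-15)·(4/5)²/(2·50000) = -3/31250 m
Load 4 — applied couple M₀=-3 kN·m at a=1 m (b=L-a=3):
  y_4 = M₀x²/(2EI)  [x≤a] = (-3)·(4/5)²/(2·50000) = -3/156250 m
Superposition: y = Σ y_i = 18803/48828125 m ≈ 0.000385 m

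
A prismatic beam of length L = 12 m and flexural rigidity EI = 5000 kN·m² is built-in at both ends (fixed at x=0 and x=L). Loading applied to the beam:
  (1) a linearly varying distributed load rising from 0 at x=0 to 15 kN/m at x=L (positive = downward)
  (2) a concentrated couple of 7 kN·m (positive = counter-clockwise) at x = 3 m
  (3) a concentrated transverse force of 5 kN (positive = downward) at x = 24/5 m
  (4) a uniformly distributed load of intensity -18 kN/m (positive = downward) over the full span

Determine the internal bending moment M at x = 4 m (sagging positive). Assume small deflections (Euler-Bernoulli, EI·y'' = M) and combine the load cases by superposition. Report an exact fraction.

M(4) = -57691/1200 kN·m

Load 1 — triangular load w₀=15 kN/m (0→w₀ over full span):
  M_1 = 3w₀Lx/20 - w₀L²/30 - w₀x³/(6L) = 3·15·12·4/20 - 15·12²/30 - 15·4³/(6·12) = 68/3 kN·m
Load 2 — applied couple M₀=7 kN·m at a=3 m (b=L-a=9):
  M_2 = R_Ax - M_A - M₀  [x>a] with R_A=21/32, M_A=-21/16 = (21/32)·4 - (-21/16) - 7 = -49/16 kN·m
Load 3 — point force P=5 kN at a=24/5 m (b=L-a=36/5):
  M_3 = Pb²(3a+b)x/L³ - Pab²/L²  [x≤a] = 5·(36/5)²·(3·(24/5)+(36/5))·4/12³ - 5·(24/5)·(36/5)²/12² = 108/25 kN·m
Load 4 — uniform load w=-18 kN/m over full span:
  M_4 = wLx/2 - wL²/12 - wx²/2 = (-18)·12·4/2 - (-18)·12²/12 - (-18)·4²/2 = -72 kN·m
Superposition: M = Σ M_i = -57691/1200 kN·m ≈ -48.075833 kN·m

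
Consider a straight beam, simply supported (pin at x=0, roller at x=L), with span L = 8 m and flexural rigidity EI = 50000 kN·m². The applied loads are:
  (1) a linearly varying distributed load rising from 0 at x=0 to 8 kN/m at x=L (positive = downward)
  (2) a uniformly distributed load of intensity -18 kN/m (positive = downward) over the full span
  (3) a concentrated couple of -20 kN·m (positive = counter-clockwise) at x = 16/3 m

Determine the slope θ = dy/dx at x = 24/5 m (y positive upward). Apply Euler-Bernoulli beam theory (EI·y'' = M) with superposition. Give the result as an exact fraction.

Load 1 — triangular load w₀=8 kN/m (0→w₀ over full span):
  θ_1 = -w₀(7L⁴-30L²x²+15x⁴)/(360LEI) = -8·(7·8⁴-30·8²·(24/5)²+15·(24/5)⁴)/(360·8·50000) = 7424/17578125 rad
Load 2 — uniform load w=-18 kN/m over full span:
  θ_2 = -w(L³-6Lx²+4x³)/(24EI) = -(-18)·(8³-6·8·(24/5)²+4·(24/5)³)/(24·50000) = -888/390625 rad
Load 3 — applied couple M₀=-20 kN·m at a=16/3 m (b=L-a=8/3):
  θ_3 = (M₀x²/(2L)+C₁)/EI  [x≤a] with C₁=M₀(3b²-L²)/(6L)=160/9 = ((-20)·(24/5)²/(2·8)+(160/9))/50000 = -31/140625 rad
Superposition: θ = Σ θ_i = -12137/5859375 rad ≈ -0.002071 rad

θ(24/5) = -12137/5859375 rad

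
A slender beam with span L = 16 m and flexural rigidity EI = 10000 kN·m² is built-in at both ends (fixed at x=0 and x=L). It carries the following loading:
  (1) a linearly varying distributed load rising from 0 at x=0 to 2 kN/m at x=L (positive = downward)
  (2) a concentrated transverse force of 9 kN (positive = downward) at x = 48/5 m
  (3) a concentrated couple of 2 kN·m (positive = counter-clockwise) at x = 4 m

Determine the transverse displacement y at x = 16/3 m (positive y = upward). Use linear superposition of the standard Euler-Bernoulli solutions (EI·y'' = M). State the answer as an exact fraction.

Load 1 — triangular load w₀=2 kN/m (0→w₀ over full span):
  y_1 = -w₀x²(L-x)²(x+2L)/(120LEI) = -2·(16/3)²·(16-(16/3))²·((16/3)+2·16)/(120·16·10000) = -28672/2278125 m
Load 2 — point force P=9 kN at a=48/5 m (b=L-a=32/5):
  y_2 = -Pb²x²(3aL-(3a+b)x)/(6L³EI)  [x≤a] = -9·(32/5)²·(16/3)²·(3·(48/5)·16-(3·(48/5)+(32/5))·(16/3))/(6·16³·10000) = -8192/703125 m
Load 3 — applied couple M₀=2 kN·m at a=4 m (b=L-a=12):
  y_3 = (R_Ax³/6 - M_Ax²/2 - M₀(x-a)²/2)/EI  [x>a] with R_A=9/64, M_A=-3/8 = ((9/64)·(16/3)³/6 - (-3/8)·(16/3)²/2 - 2·((16/3)-4)²/2)/10000 = 4/5625 m
Superposition: y = Σ y_i = -1339852/56953125 m ≈ -0.023526 m

y(16/3) = -1339852/56953125 m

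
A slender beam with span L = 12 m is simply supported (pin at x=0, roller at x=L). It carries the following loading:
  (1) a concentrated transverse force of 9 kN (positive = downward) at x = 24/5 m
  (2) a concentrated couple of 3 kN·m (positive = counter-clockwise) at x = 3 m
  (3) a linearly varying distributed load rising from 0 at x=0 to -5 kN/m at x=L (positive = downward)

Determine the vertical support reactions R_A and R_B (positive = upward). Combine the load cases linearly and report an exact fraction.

R_A = -87/20 kN, R_B = -333/20 kN

Load 1 — point force P=9 kN at a=24/5 m (b=L-a=36/5):
  R_A = Pb/L = 9·(36/5)/12 = 27/5 kN
  R_B = Pa/L = 9·(24/5)/12 = 18/5 kN
Load 2 — applied couple M₀=3 kN·m at a=3 m (b=L-a=9):
  R_A = M₀/L = 3/12 = 1/4 kN
  R_B = -M₀/L = -3/12 = -1/4 kN
Load 3 — triangular load w₀=-5 kN/m (0→w₀ over full span):
  R_A = w₀L/6 = (-5)·12/6 = -10 kN
  R_B = w₀L/3 = (-5)·12/3 = -20 kN
Superposition: R_A = -87/20 kN, R_B = -333/20 kN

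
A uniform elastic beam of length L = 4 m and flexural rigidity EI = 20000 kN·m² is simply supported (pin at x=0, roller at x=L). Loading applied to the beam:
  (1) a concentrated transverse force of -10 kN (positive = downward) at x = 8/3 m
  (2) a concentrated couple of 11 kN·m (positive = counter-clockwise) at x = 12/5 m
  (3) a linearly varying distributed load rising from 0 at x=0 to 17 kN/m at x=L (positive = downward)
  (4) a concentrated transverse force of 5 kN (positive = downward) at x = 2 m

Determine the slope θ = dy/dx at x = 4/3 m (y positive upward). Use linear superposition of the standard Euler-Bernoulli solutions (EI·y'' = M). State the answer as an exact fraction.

θ(4/3) = -65911/121500000 rad

Load 1 — point force P=-10 kN at a=8/3 m (b=L-a=4/3):
  θ_1 = -Pb(L²-b²-3x²)/(6LEI)  [x≤a] = -(-10)·(4/3)·(4²-(4/3)²-3·(4/3)²)/(6·4·20000) = 1/4050 rad
Load 2 — applied couple M₀=11 kN·m at a=12/5 m (b=L-a=8/5):
  θ_2 = (M₀x²/(2L)+C₁)/EI  [x≤a] with C₁=M₀(3b²-L²)/(6L)=-286/75 = (11·(4/3)²/(2·4)+(-286/75))/20000 = -77/1125000 rad
Load 3 — triangular load w₀=17 kN/m (0→w₀ over full span):
  θ_3 = -w₀(7L⁴-30L²x²+15x⁴)/(360LEI) = -17·(7·4⁴-30·4²·(4/3)²+15·(4/3)⁴)/(360·4·20000) = -442/759375 rad
Load 4 — point force P=5 kN at a=2 m (b=L-a=2):
  θ_4 = -Pb(L²-b²-3x²)/(6LEI)  [x≤a] = -5·2·(4²-2²-3·(4/3)²)/(6·4·20000) = -1/7200 rad
Superposition: θ = Σ θ_i = -65911/121500000 rad ≈ -0.000542 rad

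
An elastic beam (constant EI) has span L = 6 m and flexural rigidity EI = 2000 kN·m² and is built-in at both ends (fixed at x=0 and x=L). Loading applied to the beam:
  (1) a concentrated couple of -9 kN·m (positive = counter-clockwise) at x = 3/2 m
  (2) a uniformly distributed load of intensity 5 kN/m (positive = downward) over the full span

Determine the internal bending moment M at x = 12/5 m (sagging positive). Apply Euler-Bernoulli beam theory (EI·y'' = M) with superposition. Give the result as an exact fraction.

Load 1 — applied couple M₀=-9 kN·m at a=3/2 m (b=L-a=9/2):
  M_1 = R_Ax - M_A - M₀  [x>a] with R_A=-27/16, M_A=27/16 = (-27/16)·(12/5) - (27/16) - (-9) = 261/80 kN·m
Load 2 — uniform load w=5 kN/m over full span:
  M_2 = wLx/2 - wL²/12 - wx²/2 = 5·6·(12/5)/2 - 5·6²/12 - 5·(12/5)²/2 = 33/5 kN·m
Superposition: M = Σ M_i = 789/80 kN·m ≈ 9.862500 kN·m

M(12/5) = 789/80 kN·m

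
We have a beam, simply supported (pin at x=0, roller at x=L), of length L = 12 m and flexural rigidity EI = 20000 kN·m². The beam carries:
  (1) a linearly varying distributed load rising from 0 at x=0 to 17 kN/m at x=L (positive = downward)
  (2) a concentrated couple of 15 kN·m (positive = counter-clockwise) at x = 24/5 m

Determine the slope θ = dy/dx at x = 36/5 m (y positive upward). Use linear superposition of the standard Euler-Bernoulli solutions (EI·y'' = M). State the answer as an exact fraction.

Load 1 — triangular load w₀=17 kN/m (0→w₀ over full span):
  θ_1 = -w₀(7L⁴-30L²x²+15x⁴)/(360LEI) = -17·(7·12⁴-30·12²·(36/5)²+15·(36/5)⁴)/(360·12·20000) = 2958/390625 rad
Load 2 — applied couple M₀=15 kN·m at a=24/5 m (b=L-a=36/5):
  θ_2 = (M₀x²/(2L)-M₀(x-a)+C₁)/EI  [x>a] with C₁=M₀(3b²-L²)/(6L)=12/5 = (15·(36/5)²/(2·12)-15·((36/5)-(24/5))+(12/5))/20000 = -3/50000 rad
Superposition: θ = Σ θ_i = 46953/6250000 rad ≈ 0.007512 rad

θ(36/5) = 46953/6250000 rad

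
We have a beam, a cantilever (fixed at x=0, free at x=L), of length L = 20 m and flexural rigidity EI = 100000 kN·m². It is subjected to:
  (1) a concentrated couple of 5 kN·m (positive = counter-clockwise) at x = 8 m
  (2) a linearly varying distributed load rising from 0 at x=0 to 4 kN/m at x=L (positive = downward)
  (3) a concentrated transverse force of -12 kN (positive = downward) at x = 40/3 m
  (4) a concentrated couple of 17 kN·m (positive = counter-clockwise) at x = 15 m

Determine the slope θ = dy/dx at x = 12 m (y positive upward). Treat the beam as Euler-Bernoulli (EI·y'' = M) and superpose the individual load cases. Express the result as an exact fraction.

Load 1 — applied couple M₀=5 kN·m at a=8 m (b=L-a=12):
  θ_1 = M₀a/EI  [x>a] = 5·8/100000 = 1/2500 rad
Load 2 — triangular load w₀=4 kN/m (0→w₀ over full span):
  θ_2 = (w₀Lx²/4-w₀L²x/3-w₀x⁴/(24L))/EI = (4·20·12²/4-4·20²·12/3-4·12⁴/(24·20))/100000 = -577/15625 rad
Load 3 — point force P=-12 kN at a=40/3 m (b=L-a=20/3):
  θ_3 = -Px(2a-x)/(2EI)  [x≤a] = -(-12)·12·(2·(40/3)-12)/(2·100000) = 33/3125 rad
Load 4 — applied couple M₀=17 kN·m at a=15 m (b=L-a=5):
  θ_4 = M₀x/EI  [x≤a] = 17·12/100000 = 51/25000 rad
Superposition: θ = Σ θ_i = -2991/125000 rad ≈ -0.023928 rad

θ(12) = -2991/125000 rad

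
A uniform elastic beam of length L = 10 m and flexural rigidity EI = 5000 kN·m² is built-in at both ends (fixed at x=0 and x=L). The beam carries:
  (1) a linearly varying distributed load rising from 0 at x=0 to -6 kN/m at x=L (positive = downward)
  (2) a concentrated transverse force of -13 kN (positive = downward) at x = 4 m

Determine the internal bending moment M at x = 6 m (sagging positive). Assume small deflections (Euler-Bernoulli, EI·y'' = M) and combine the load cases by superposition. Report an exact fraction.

Load 1 — triangular load w₀=-6 kN/m (0→w₀ over full span):
  M_1 = 3w₀Lx/20 - w₀L²/30 - w₀x³/(6L) = 3·(-6)·10·6/20 - (-6)·10²/30 - (-6)·6³/(6·10) = -62/5 kN·m
Load 2 — point force P=-13 kN at a=4 m (b=L-a=6):
  M_2 = Pa²(a+3b)(L-x)/L³ - Pa²b/L²  [x>a] = (-13)·4²·(4+3·6)·(10-6)/10³ - (-13)·4²·6/10² = -728/125 kN·m
Superposition: M = Σ M_i = -2278/125 kN·m ≈ -18.224000 kN·m

M(6) = -2278/125 kN·m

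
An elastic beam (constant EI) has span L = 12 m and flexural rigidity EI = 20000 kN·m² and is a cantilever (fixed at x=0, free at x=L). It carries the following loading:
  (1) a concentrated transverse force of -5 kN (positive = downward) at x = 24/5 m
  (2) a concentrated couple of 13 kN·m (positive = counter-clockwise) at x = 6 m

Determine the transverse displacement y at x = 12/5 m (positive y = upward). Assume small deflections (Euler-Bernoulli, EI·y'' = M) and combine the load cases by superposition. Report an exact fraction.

y(12/5) = 297/62500 m

Load 1 — point force P=-5 kN at a=24/5 m (b=L-a=36/5):
  y_1 = -Px²(3a-x)/(6EI)  [x≤a] = -(-5)·(12/5)²·(3·(24/5)-(12/5))/(6·20000) = 9/3125 m
Load 2 — applied couple M₀=13 kN·m at a=6 m (b=L-a=6):
  y_2 = M₀x²/(2EI)  [x≤a] = 13·(12/5)²/(2·20000) = 117/62500 m
Superposition: y = Σ y_i = 297/62500 m ≈ 0.004752 m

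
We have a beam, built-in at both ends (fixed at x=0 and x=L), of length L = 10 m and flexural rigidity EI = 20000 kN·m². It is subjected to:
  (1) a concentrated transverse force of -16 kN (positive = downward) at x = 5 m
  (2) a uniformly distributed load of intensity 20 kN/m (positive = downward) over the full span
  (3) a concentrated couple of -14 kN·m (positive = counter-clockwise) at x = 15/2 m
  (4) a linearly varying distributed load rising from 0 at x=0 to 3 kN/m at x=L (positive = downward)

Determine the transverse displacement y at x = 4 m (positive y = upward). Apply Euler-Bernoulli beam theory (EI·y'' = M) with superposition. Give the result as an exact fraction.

Load 1 — point force P=-16 kN at a=5 m (b=L-a=5):
  y_1 = -Pb²x²(3aL-(3a+b)x)/(6L³EI)  [x≤a] = -(-16)·5²·4²·(3·5·10-(3·5+5)·4)/(6·10³·20000) = 7/1875 m
Load 2 — uniform load w=20 kN/m over full span:
  y_2 = -wx²(L-x)²/(24EI) = -20·4²·(10-4)²/(24·20000) = -3/125 m
Load 3 — applied couple M₀=-14 kN·m at a=15/2 m (b=L-a=5/2):
  y_3 = (R_Ax³/6 - M_Ax²/2)/EI  [x≤a] with R_A=-63/40, M_A=-35/8 = ((-63/40)·4³/6 - (-35/8)·4²/2)/20000 = 91/100000 m
Load 4 — triangular load w₀=3 kN/m (0→w₀ over full span):
  y_4 = -w₀x²(L-x)²(x+2L)/(120LEI) = -3·4²·(10-4)²·(4+2·10)/(120·10·20000) = -27/15625 m
Superposition: y = Σ y_i = -31627/1500000 m ≈ -0.021085 m

y(4) = -31627/1500000 m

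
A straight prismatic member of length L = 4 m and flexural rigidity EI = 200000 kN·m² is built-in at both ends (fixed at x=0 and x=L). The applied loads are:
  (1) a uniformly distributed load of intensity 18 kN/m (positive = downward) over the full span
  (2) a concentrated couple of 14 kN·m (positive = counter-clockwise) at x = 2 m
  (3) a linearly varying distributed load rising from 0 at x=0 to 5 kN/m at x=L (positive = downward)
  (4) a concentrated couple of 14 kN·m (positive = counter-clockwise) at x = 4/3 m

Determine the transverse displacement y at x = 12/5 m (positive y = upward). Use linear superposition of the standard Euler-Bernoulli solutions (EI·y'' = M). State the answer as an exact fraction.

y(12/5) = -15773/351562500 m

Load 1 — uniform load w=18 kN/m over full span:
  y_1 = -wx²(L-x)²/(24EI) = -18·(12/5)²·(4-(12/5))²/(24·200000) = -108/1953125 m
Load 2 — applied couple M₀=14 kN·m at a=2 m (b=L-a=2):
  y_2 = (R_Ax³/6 - M_Ax²/2 - M₀(x-a)²/2)/EI  [x>a] with R_A=21/4, M_A=7/2 = ((21/4)·(12/5)³/6 - (7/2)·(12/5)²/2 - 14·((12/5)-2)²/2)/200000 = 7/1562500 m
Load 3 — triangular load w₀=5 kN/m (0→w₀ over full span):
  y_3 = -w₀x²(L-x)²(x+2L)/(120LEI) = -5·(12/5)²·(4-(12/5))²·((12/5)+2·4)/(120·4·200000) = -78/9765625 m
Load 4 — applied couple M₀=14 kN·m at a=4/3 m (b=L-a=8/3):
  y_4 = (R_Ax³/6 - M_Ax²/2 - M₀(x-a)²/2)/EI  [x>a] with R_A=14/3, M_A=0 = ((14/3)·(12/5)³/6 - 0·(12/5)²/2 - 14·((12/5)-(4/3))²/2)/200000 = 49/3515625 m
Superposition: y = Σ y_i = -15773/351562500 m ≈ -0.000045 m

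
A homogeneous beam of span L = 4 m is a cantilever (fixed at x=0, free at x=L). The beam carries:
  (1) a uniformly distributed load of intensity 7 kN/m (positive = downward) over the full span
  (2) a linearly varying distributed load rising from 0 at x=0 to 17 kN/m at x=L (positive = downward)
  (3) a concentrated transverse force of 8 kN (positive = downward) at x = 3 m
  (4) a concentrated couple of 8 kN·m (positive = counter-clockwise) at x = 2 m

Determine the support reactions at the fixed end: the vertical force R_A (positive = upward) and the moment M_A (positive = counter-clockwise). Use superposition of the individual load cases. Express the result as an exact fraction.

R_A = 70 kN, M_A = 488/3 kN·m

Load 1 — uniform load w=7 kN/m over full span:
  R_A = wL = 7·4 = 28 kN
  M_A = wL²/2 = 7·4²/2 = 56 kN·m
Load 2 — triangular load w₀=17 kN/m (0→w₀ over full span):
  R_A = w₀L/2 = 17·4/2 = 34 kN
  M_A = w₀L²/3 = 17·4²/3 = 272/3 kN·m
Load 3 — point force P=8 kN at a=3 m (b=L-a=1):
  R_A = P = 8 kN
  M_A = Pa = 8·3 = 24 kN·m
Load 4 — applied couple M₀=8 kN·m at a=2 m (b=L-a=2):
  R_A = 0 kN
  M_A = -M₀ = -8 kN·m
Superposition: R_A = 70 kN, M_A = 488/3 kN·m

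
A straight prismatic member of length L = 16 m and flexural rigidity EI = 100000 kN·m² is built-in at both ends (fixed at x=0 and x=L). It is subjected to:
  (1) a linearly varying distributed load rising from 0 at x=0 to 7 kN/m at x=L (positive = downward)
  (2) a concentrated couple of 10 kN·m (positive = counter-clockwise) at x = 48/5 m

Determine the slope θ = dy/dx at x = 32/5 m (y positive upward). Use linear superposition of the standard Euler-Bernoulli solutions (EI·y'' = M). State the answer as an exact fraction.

θ(32/5) = -1384/1953125 rad

Load 1 — triangular load w₀=7 kN/m (0→w₀ over full span):
  θ_1 = -w₀(2x(L-x)(L-2x)(x+2L)+x²(L-x)²)/(120LEI) = -7·(2·(32/5)·(16-(32/5))·(16-2·(32/5))·((32/5)+2·16)+(32/5)²·(16-(32/5))²)/(120·16·100000) = -1344/1953125 rad
Load 2 — applied couple M₀=10 kN·m at a=48/5 m (b=L-a=32/5):
  θ_2 = (R_Ax²/2 - M_Ax)/EI  [x≤a] with R_A=9/10, M_A=16/5 = ((9/10)·(32/5)²/2 - (16/5)·(32/5))/100000 = -8/390625 rad
Superposition: θ = Σ θ_i = -1384/1953125 rad ≈ -0.000709 rad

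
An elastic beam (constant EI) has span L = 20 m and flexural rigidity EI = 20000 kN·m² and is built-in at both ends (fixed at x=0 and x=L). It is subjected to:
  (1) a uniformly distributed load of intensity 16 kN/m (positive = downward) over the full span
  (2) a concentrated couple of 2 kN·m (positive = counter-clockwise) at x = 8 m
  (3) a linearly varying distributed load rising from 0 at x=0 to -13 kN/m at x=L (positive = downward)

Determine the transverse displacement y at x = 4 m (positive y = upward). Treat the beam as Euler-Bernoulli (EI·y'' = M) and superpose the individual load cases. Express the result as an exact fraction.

Load 1 — uniform load w=16 kN/m over full span:
  y_1 = -wx²(L-x)²/(24EI) = -16·4²·(20-4)²/(24·20000) = -256/1875 m
Load 2 — applied couple M₀=2 kN·m at a=8 m (b=L-a=12):
  y_2 = (R_Ax³/6 - M_Ax²/2)/EI  [x≤a] with R_A=18/125, M_A=6/25 = ((18/125)·4³/6 - (6/25)·4²/2)/20000 = -3/156250 m
Load 3 — triangular load w₀=-13 kN/m (0→w₀ over full span):
  y_3 = -w₀x²(L-x)²(x+2L)/(120LEI) = -(-13)·4²·(20-4)²·(4+2·20)/(120·20·20000) = 2288/46875 m
Superposition: y = Σ y_i = -41129/468750 m ≈ -0.087742 m

y(4) = -41129/468750 m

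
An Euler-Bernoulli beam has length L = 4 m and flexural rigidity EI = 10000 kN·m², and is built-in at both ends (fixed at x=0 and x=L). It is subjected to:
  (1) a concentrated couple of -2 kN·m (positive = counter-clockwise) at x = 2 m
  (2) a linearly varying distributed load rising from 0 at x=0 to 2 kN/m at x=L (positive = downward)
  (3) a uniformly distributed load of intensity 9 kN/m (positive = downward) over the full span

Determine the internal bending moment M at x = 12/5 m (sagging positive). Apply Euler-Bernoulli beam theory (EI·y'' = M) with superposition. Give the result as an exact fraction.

M(12/5) = 4981/750 kN·m

Load 1 — applied couple M₀=-2 kN·m at a=2 m (b=L-a=2):
  M_1 = R_Ax - M_A - M₀  [x>a] with R_A=-3/4, M_A=-1/2 = (-3/4)·(12/5) - (-1/2) - (-2) = 7/10 kN·m
Load 2 — triangular load w₀=2 kN/m (0→w₀ over full span):
  M_2 = 3w₀Lx/20 - w₀L²/30 - w₀x³/(6L) = 3·2·4·(12/5)/20 - 2·4²/30 - 2·(12/5)³/(6·4) = 248/375 kN·m
Load 3 — uniform load w=9 kN/m over full span:
  M_3 = wLx/2 - wL²/12 - wx²/2 = 9·4·(12/5)/2 - 9·4²/12 - 9·(12/5)²/2 = 132/25 kN·m
Superposition: M = Σ M_i = 4981/750 kN·m ≈ 6.641333 kN·m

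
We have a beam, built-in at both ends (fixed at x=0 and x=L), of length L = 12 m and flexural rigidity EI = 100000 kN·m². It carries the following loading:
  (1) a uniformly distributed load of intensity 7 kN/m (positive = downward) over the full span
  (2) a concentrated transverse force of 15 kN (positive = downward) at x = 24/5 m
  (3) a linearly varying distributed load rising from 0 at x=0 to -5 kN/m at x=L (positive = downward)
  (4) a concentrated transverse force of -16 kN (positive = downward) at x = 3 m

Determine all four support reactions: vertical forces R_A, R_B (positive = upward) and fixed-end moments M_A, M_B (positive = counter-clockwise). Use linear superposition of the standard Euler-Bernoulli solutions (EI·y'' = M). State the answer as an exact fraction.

Load 1 — uniform load w=7 kN/m over full span:
  R_A = wL/2 = 7·12/2 = 42 kN
  M_A = wL²/12 = 7·12²/12 = 84 kN·m
  R_B = wL/2 = 7·12/2 = 42 kN
  M_B = -wL²/12 = -7·12²/12 = -84 kN·m
Load 2 — point force P=15 kN at a=24/5 m (b=L-a=36/5):
  R_A = Pb²(3a+b)/L³ = 15·(36/5)²·(3·(24/5)+(36/5))/12³ = 243/25 kN
  M_A = Pab²/L² = 15·(24/5)·(36/5)²/12² = 648/25 kN·m
  R_B = Pa²(a+3b)/L³ = 15·(24/5)²·((24/5)+3·(36/5))/12³ = 132/25 kN
  M_B = -Pa²b/L² = -15·(24/5)²·(36/5)/12² = -432/25 kN·m
Load 3 — triangular load w₀=-5 kN/m (0→w₀ over full span):
  R_A = 3w₀L/20 = 3·(-5)·12/20 = -9 kN
  M_A = w₀L²/30 = (-5)·12²/30 = -24 kN·m
  R_B = 7w₀L/20 = 7·(-5)·12/20 = -21 kN
  M_B = -w₀L²/20 = -(-5)·12²/20 = 36 kN·m
Load 4 — point force P=-16 kN at a=3 m (b=L-a=9):
  R_A = Pb²(3a+b)/L³ = (-16)·9²·(3·3+9)/12³ = -27/2 kN
  M_A = Pab²/L² = (-16)·3·9²/12² = -27 kN·m
  R_B = Pa²(a+3b)/L³ = (-16)·3²·(3+3·9)/12³ = -5/2 kN
  M_B = -Pa²b/L² = -(-16)·3²·9/12² = 9 kN·m
Superposition: R_A = 1461/50 kN, M_A = 1473/25 kN·m, R_B = 1189/50 kN, M_B = -1407/25 kN·m

R_A = 1461/50 kN, M_A = 1473/25 kN·m, R_B = 1189/50 kN, M_B = -1407/25 kN·m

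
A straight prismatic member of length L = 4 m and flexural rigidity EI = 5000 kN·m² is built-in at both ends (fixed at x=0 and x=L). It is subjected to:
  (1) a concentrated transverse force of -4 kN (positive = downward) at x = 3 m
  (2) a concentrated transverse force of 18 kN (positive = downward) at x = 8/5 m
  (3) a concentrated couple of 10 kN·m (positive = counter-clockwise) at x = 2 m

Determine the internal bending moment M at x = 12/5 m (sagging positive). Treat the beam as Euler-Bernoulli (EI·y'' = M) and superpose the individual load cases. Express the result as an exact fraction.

M(12/5) = -2561/2500 kN·m

Load 1 — point force P=-4 kN at a=3 m (b=L-a=1):
  M_1 = Pb²(3a+b)x/L³ - Pab²/L²  [x≤a] = (-4)·1²·(3·3+1)·(12/5)/4³ - (-4)·3·1²/4² = -3/4 kN·m
Load 2 — point force P=18 kN at a=8/5 m (b=L-a=12/5):
  M_2 = Pa²(a+3b)(L-x)/L³ - Pa²b/L²  [x>a] = 18·(8/5)²·((8/5)+3·(12/5))·(4-(12/5))/4³ - 18·(8/5)²·(12/5)/4² = 2016/625 kN·m
Load 3 — applied couple M₀=10 kN·m at a=2 m (b=L-a=2):
  M_3 = R_Ax - M_A - M₀  [x>a] with R_A=15/4, M_A=5/2 = (15/4)·(12/5) - (5/2) - 10 = -7/2 kN·m
Superposition: M = Σ M_i = -2561/2500 kN·m ≈ -1.024400 kN·m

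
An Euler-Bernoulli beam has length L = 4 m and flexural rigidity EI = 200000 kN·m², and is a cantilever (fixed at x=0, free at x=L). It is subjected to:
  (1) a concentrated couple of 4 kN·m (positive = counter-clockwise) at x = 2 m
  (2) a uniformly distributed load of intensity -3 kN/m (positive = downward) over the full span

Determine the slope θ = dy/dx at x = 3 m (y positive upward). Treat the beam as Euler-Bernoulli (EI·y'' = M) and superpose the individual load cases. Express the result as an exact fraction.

θ(3) = 79/400000 rad

Load 1 — applied couple M₀=4 kN·m at a=2 m (b=L-a=2):
  θ_1 = M₀a/EI  [x>a] = 4·2/200000 = 1/25000 rad
Load 2 — uniform load w=-3 kN/m over full span:
  θ_2 = -wx(x²-3Lx+3L²)/(6EI) = -(-3)·3·(3²-3·4·3+3·4²)/(6·200000) = 63/400000 rad
Superposition: θ = Σ θ_i = 79/400000 rad ≈ 0.000198 rad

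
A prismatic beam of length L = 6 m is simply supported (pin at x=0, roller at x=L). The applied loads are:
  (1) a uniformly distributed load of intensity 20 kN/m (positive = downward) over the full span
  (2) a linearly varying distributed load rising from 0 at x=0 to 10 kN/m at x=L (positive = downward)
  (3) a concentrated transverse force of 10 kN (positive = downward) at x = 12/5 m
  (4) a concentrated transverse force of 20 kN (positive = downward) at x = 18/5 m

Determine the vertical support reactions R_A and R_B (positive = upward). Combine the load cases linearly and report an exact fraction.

Load 1 — uniform load w=20 kN/m over full span:
  R_A = wL/2 = 20·6/2 = 60 kN
  R_B = wL/2 = 20·6/2 = 60 kN
Load 2 — triangular load w₀=10 kN/m (0→w₀ over full span):
  R_A = w₀L/6 = 10·6/6 = 10 kN
  R_B = w₀L/3 = 10·6/3 = 20 kN
Load 3 — point force P=10 kN at a=12/5 m (b=L-a=18/5):
  R_A = Pb/L = 10·(18/5)/6 = 6 kN
  R_B = Pa/L = 10·(12/5)/6 = 4 kN
Load 4 — point force P=20 kN at a=18/5 m (b=L-a=12/5):
  R_A = Pb/L = 20·(12/5)/6 = 8 kN
  R_B = Pa/L = 20·(18/5)/6 = 12 kN
Superposition: R_A = 84 kN, R_B = 96 kN

R_A = 84 kN, R_B = 96 kN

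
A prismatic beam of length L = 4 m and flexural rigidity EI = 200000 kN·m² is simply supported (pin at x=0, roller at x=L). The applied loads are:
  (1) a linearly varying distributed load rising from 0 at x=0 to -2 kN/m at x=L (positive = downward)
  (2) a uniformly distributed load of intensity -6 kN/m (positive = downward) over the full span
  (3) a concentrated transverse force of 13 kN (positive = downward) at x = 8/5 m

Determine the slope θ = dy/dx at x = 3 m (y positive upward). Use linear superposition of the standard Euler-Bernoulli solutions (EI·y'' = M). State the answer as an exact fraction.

θ(3) = -67961/3600000000 rad

Load 1 — triangular load w₀=-2 kN/m (0→w₀ over full span):
  θ_1 = -w₀(7L⁴-30L²x²+15x⁴)/(360LEI) = -(-2)·(7·4⁴-30·4²·3²+15·3⁴)/(360·4·200000) = -1313/144000000 rad
Load 2 — uniform load w=-6 kN/m over full span:
  θ_2 = -w(L³-6Lx²+4x³)/(24EI) = -(-6)·(4³-6·4·3²+4·3³)/(24·200000) = -11/200000 rad
Load 3 — point force P=13 kN at a=8/5 m (b=L-a=12/5):
  θ_3 = -Pa(2L²-6Lx+3x²+a²)/(6LEI)  [x>a] = -13·(8/5)·(2·4²-6·4·3+3·3²+(8/5)²)/(6·4·200000) = 1131/25000000 rad
Superposition: θ = Σ θ_i = -67961/3600000000 rad ≈ -0.000019 rad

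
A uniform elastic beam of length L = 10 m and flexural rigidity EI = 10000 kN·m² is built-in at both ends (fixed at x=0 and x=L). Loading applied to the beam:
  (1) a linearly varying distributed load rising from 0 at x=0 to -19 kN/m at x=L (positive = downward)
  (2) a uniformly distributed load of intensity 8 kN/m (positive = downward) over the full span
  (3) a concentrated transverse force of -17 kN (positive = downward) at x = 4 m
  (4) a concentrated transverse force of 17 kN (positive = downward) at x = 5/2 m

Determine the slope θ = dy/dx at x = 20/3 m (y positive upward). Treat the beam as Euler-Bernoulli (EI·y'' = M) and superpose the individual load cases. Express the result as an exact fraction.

Load 1 — triangular load w₀=-19 kN/m (0→w₀ over full span):
  θ_1 = -w₀(2x(L-x)(L-2x)(x+2L)+x²(L-x)²)/(120LEI) = -(-19)·(2·(20/3)·(10-(20/3))·(10-2·(20/3))·((20/3)+2·10)+(20/3)²·(10-(20/3))²)/(120·10·10000) = -133/24300 rad
Load 2 — uniform load w=8 kN/m over full span:
  θ_2 = -wx(L-x)(L-2x)/(12EI) = -8·(20/3)·(10-(20/3))·(10-2·(20/3))/(12·10000) = 2/405 rad
Load 3 — point force P=-17 kN at a=4 m (b=L-a=6):
  θ_3 = Pa²(L-x)(2bL-(3b+a)(L-x))/(2L³EI)  [x>a] = (-17)·4²·(10-(20/3))·(2·6·10-(3·6+4)·(10-(20/3)))/(2·10³·10000) = -119/56250 rad
Load 4 — point force P=17 kN at a=5/2 m (b=L-a=15/2):
  θ_4 = Pa²(L-x)(2bL-(3b+a)(L-x))/(2L³EI)  [x>a] = 17·(5/2)²·(10-(20/3))·(2·(15/2)·10-(3·(15/2)+(5/2))·(10-(20/3)))/(2·10³·10000) = 17/14400 rad
Superposition: θ = Σ θ_i = -71441/48600000 rad ≈ -0.001470 rad

θ(20/3) = -71441/48600000 rad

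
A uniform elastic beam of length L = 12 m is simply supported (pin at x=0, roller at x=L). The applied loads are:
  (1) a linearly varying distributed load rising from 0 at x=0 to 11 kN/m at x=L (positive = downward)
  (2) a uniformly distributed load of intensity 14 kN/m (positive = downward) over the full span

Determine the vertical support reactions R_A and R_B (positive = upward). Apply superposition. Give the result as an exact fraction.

Load 1 — triangular load w₀=11 kN/m (0→w₀ over full span):
  R_A = w₀L/6 = 11·12/6 = 22 kN
  R_B = w₀L/3 = 11·12/3 = 44 kN
Load 2 — uniform load w=14 kN/m over full span:
  R_A = wL/2 = 14·12/2 = 84 kN
  R_B = wL/2 = 14·12/2 = 84 kN
Superposition: R_A = 106 kN, R_B = 128 kN

R_A = 106 kN, R_B = 128 kN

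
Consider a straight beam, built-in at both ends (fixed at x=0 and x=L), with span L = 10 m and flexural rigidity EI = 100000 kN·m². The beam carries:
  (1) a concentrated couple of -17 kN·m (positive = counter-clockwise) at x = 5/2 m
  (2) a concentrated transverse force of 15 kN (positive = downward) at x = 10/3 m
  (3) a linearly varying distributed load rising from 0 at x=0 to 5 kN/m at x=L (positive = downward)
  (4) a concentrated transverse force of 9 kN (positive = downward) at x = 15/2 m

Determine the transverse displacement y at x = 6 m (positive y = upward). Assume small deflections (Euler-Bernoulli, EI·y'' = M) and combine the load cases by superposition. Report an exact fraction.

y(6) = -67919/43200000 m

Load 1 — applied couple M₀=-17 kN·m at a=5/2 m (b=L-a=15/2):
  y_1 = (R_Ax³/6 - M_Ax²/2 - M₀(x-a)²/2)/EI  [x>a] with R_A=-153/80, M_A=51/16 = ((-153/80)·6³/6 - (51/16)·6²/2 - (-17)·(6-(5/2))²/2)/100000 = -221/1000000 m
Load 2 — point force P=15 kN at a=10/3 m (b=L-a=20/3):
  y_2 = -Pa²(L-x)²(3bL-(3b+a)(L-x))/(6L³EI)  [x>a] = -15·(10/3)²·(10-6)²·(3·(20/3)·10-(3·(20/3)+(10/3))·(10-6))/(6·10³·100000) = -8/16875 m
Load 3 — triangular load w₀=5 kN/m (0→w₀ over full span):
  y_3 = -w₀x²(L-x)²(x+2L)/(120LEI) = -5·6²·(10-6)²·(6+2·10)/(120·10·100000) = -39/62500 m
Load 4 — point force P=9 kN at a=15/2 m (b=L-a=5/2):
  y_4 = -Pb²x²(3aL-(3a+b)x)/(6L³EI)  [x≤a] = -9·(5/2)²·6²·(3·(15/2)·10-(3·(15/2)+(5/2))·6)/(6·10³·100000) = -81/320000 m
Superposition: y = Σ y_i = -67919/43200000 m ≈ -0.001572 m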